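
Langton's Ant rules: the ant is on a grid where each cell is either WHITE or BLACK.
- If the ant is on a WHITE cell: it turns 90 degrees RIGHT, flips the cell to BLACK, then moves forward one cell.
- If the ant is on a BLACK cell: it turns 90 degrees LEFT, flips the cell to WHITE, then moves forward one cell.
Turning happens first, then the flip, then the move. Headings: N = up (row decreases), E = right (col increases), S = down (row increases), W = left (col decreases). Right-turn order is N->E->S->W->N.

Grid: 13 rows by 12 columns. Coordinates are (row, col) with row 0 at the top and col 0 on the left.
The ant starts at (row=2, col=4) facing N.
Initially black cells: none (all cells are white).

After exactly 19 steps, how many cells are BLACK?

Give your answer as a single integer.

Step 1: on WHITE (2,4): turn R to E, flip to black, move to (2,5). |black|=1
Step 2: on WHITE (2,5): turn R to S, flip to black, move to (3,5). |black|=2
Step 3: on WHITE (3,5): turn R to W, flip to black, move to (3,4). |black|=3
Step 4: on WHITE (3,4): turn R to N, flip to black, move to (2,4). |black|=4
Step 5: on BLACK (2,4): turn L to W, flip to white, move to (2,3). |black|=3
Step 6: on WHITE (2,3): turn R to N, flip to black, move to (1,3). |black|=4
Step 7: on WHITE (1,3): turn R to E, flip to black, move to (1,4). |black|=5
Step 8: on WHITE (1,4): turn R to S, flip to black, move to (2,4). |black|=6
Step 9: on WHITE (2,4): turn R to W, flip to black, move to (2,3). |black|=7
Step 10: on BLACK (2,3): turn L to S, flip to white, move to (3,3). |black|=6
Step 11: on WHITE (3,3): turn R to W, flip to black, move to (3,2). |black|=7
Step 12: on WHITE (3,2): turn R to N, flip to black, move to (2,2). |black|=8
Step 13: on WHITE (2,2): turn R to E, flip to black, move to (2,3). |black|=9
Step 14: on WHITE (2,3): turn R to S, flip to black, move to (3,3). |black|=10
Step 15: on BLACK (3,3): turn L to E, flip to white, move to (3,4). |black|=9
Step 16: on BLACK (3,4): turn L to N, flip to white, move to (2,4). |black|=8
Step 17: on BLACK (2,4): turn L to W, flip to white, move to (2,3). |black|=7
Step 18: on BLACK (2,3): turn L to S, flip to white, move to (3,3). |black|=6
Step 19: on WHITE (3,3): turn R to W, flip to black, move to (3,2). |black|=7

Answer: 7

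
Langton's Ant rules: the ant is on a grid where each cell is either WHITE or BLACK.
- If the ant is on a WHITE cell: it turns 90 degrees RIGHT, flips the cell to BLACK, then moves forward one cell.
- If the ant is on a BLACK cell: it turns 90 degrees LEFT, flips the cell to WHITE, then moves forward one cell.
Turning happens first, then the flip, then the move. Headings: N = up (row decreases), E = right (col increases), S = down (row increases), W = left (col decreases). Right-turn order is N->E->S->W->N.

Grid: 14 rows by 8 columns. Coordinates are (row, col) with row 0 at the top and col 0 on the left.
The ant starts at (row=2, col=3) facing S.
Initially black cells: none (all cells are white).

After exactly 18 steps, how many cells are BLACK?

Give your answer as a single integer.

Answer: 6

Derivation:
Step 1: on WHITE (2,3): turn R to W, flip to black, move to (2,2). |black|=1
Step 2: on WHITE (2,2): turn R to N, flip to black, move to (1,2). |black|=2
Step 3: on WHITE (1,2): turn R to E, flip to black, move to (1,3). |black|=3
Step 4: on WHITE (1,3): turn R to S, flip to black, move to (2,3). |black|=4
Step 5: on BLACK (2,3): turn L to E, flip to white, move to (2,4). |black|=3
Step 6: on WHITE (2,4): turn R to S, flip to black, move to (3,4). |black|=4
Step 7: on WHITE (3,4): turn R to W, flip to black, move to (3,3). |black|=5
Step 8: on WHITE (3,3): turn R to N, flip to black, move to (2,3). |black|=6
Step 9: on WHITE (2,3): turn R to E, flip to black, move to (2,4). |black|=7
Step 10: on BLACK (2,4): turn L to N, flip to white, move to (1,4). |black|=6
Step 11: on WHITE (1,4): turn R to E, flip to black, move to (1,5). |black|=7
Step 12: on WHITE (1,5): turn R to S, flip to black, move to (2,5). |black|=8
Step 13: on WHITE (2,5): turn R to W, flip to black, move to (2,4). |black|=9
Step 14: on WHITE (2,4): turn R to N, flip to black, move to (1,4). |black|=10
Step 15: on BLACK (1,4): turn L to W, flip to white, move to (1,3). |black|=9
Step 16: on BLACK (1,3): turn L to S, flip to white, move to (2,3). |black|=8
Step 17: on BLACK (2,3): turn L to E, flip to white, move to (2,4). |black|=7
Step 18: on BLACK (2,4): turn L to N, flip to white, move to (1,4). |black|=6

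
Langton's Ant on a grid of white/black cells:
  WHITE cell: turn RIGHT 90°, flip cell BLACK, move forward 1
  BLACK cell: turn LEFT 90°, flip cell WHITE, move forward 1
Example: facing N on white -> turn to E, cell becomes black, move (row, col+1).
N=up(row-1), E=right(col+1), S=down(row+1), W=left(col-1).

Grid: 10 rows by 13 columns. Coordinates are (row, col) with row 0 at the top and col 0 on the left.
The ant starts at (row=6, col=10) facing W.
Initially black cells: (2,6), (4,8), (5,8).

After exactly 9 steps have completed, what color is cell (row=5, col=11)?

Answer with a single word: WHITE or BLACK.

Step 1: on WHITE (6,10): turn R to N, flip to black, move to (5,10). |black|=4
Step 2: on WHITE (5,10): turn R to E, flip to black, move to (5,11). |black|=5
Step 3: on WHITE (5,11): turn R to S, flip to black, move to (6,11). |black|=6
Step 4: on WHITE (6,11): turn R to W, flip to black, move to (6,10). |black|=7
Step 5: on BLACK (6,10): turn L to S, flip to white, move to (7,10). |black|=6
Step 6: on WHITE (7,10): turn R to W, flip to black, move to (7,9). |black|=7
Step 7: on WHITE (7,9): turn R to N, flip to black, move to (6,9). |black|=8
Step 8: on WHITE (6,9): turn R to E, flip to black, move to (6,10). |black|=9
Step 9: on WHITE (6,10): turn R to S, flip to black, move to (7,10). |black|=10

Answer: BLACK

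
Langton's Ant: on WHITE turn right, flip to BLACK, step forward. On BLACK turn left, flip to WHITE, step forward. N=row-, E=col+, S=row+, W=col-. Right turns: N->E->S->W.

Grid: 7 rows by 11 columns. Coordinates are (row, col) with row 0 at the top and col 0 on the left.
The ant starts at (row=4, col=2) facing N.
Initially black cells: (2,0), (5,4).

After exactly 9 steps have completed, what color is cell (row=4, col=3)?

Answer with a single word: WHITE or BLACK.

Step 1: on WHITE (4,2): turn R to E, flip to black, move to (4,3). |black|=3
Step 2: on WHITE (4,3): turn R to S, flip to black, move to (5,3). |black|=4
Step 3: on WHITE (5,3): turn R to W, flip to black, move to (5,2). |black|=5
Step 4: on WHITE (5,2): turn R to N, flip to black, move to (4,2). |black|=6
Step 5: on BLACK (4,2): turn L to W, flip to white, move to (4,1). |black|=5
Step 6: on WHITE (4,1): turn R to N, flip to black, move to (3,1). |black|=6
Step 7: on WHITE (3,1): turn R to E, flip to black, move to (3,2). |black|=7
Step 8: on WHITE (3,2): turn R to S, flip to black, move to (4,2). |black|=8
Step 9: on WHITE (4,2): turn R to W, flip to black, move to (4,1). |black|=9

Answer: BLACK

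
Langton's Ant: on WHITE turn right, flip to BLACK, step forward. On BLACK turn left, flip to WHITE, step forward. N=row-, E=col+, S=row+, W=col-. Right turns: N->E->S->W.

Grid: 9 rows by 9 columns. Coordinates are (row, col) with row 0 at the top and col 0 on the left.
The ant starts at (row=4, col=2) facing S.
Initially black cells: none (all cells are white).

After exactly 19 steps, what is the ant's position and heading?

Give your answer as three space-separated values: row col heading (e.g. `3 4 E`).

Step 1: on WHITE (4,2): turn R to W, flip to black, move to (4,1). |black|=1
Step 2: on WHITE (4,1): turn R to N, flip to black, move to (3,1). |black|=2
Step 3: on WHITE (3,1): turn R to E, flip to black, move to (3,2). |black|=3
Step 4: on WHITE (3,2): turn R to S, flip to black, move to (4,2). |black|=4
Step 5: on BLACK (4,2): turn L to E, flip to white, move to (4,3). |black|=3
Step 6: on WHITE (4,3): turn R to S, flip to black, move to (5,3). |black|=4
Step 7: on WHITE (5,3): turn R to W, flip to black, move to (5,2). |black|=5
Step 8: on WHITE (5,2): turn R to N, flip to black, move to (4,2). |black|=6
Step 9: on WHITE (4,2): turn R to E, flip to black, move to (4,3). |black|=7
Step 10: on BLACK (4,3): turn L to N, flip to white, move to (3,3). |black|=6
Step 11: on WHITE (3,3): turn R to E, flip to black, move to (3,4). |black|=7
Step 12: on WHITE (3,4): turn R to S, flip to black, move to (4,4). |black|=8
Step 13: on WHITE (4,4): turn R to W, flip to black, move to (4,3). |black|=9
Step 14: on WHITE (4,3): turn R to N, flip to black, move to (3,3). |black|=10
Step 15: on BLACK (3,3): turn L to W, flip to white, move to (3,2). |black|=9
Step 16: on BLACK (3,2): turn L to S, flip to white, move to (4,2). |black|=8
Step 17: on BLACK (4,2): turn L to E, flip to white, move to (4,3). |black|=7
Step 18: on BLACK (4,3): turn L to N, flip to white, move to (3,3). |black|=6
Step 19: on WHITE (3,3): turn R to E, flip to black, move to (3,4). |black|=7

Answer: 3 4 E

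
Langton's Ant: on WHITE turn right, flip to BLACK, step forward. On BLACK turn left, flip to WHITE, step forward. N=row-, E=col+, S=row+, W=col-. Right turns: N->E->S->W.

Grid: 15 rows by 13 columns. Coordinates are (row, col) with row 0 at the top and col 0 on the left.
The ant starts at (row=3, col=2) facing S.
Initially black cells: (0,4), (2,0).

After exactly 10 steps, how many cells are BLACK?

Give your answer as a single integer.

Answer: 8

Derivation:
Step 1: on WHITE (3,2): turn R to W, flip to black, move to (3,1). |black|=3
Step 2: on WHITE (3,1): turn R to N, flip to black, move to (2,1). |black|=4
Step 3: on WHITE (2,1): turn R to E, flip to black, move to (2,2). |black|=5
Step 4: on WHITE (2,2): turn R to S, flip to black, move to (3,2). |black|=6
Step 5: on BLACK (3,2): turn L to E, flip to white, move to (3,3). |black|=5
Step 6: on WHITE (3,3): turn R to S, flip to black, move to (4,3). |black|=6
Step 7: on WHITE (4,3): turn R to W, flip to black, move to (4,2). |black|=7
Step 8: on WHITE (4,2): turn R to N, flip to black, move to (3,2). |black|=8
Step 9: on WHITE (3,2): turn R to E, flip to black, move to (3,3). |black|=9
Step 10: on BLACK (3,3): turn L to N, flip to white, move to (2,3). |black|=8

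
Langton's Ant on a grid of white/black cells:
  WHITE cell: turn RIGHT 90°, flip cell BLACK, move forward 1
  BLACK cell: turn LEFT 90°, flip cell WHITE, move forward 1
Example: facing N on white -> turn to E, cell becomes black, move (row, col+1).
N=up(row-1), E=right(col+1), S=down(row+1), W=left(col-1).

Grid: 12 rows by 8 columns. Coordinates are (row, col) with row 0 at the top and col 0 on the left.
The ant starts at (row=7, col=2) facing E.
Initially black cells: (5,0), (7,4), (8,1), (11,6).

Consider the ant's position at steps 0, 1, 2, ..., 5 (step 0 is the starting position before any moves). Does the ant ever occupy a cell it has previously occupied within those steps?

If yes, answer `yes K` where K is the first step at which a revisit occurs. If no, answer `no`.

Step 1: on WHITE (7,2): turn R to S, flip to black, move to (8,2). |black|=5 — new cell
Step 2: on WHITE (8,2): turn R to W, flip to black, move to (8,1). |black|=6 — new cell
Step 3: on BLACK (8,1): turn L to S, flip to white, move to (9,1). |black|=5 — new cell
Step 4: on WHITE (9,1): turn R to W, flip to black, move to (9,0). |black|=6 — new cell
Step 5: on WHITE (9,0): turn R to N, flip to black, move to (8,0). |black|=7 — new cell
No revisit within 5 steps.

Answer: no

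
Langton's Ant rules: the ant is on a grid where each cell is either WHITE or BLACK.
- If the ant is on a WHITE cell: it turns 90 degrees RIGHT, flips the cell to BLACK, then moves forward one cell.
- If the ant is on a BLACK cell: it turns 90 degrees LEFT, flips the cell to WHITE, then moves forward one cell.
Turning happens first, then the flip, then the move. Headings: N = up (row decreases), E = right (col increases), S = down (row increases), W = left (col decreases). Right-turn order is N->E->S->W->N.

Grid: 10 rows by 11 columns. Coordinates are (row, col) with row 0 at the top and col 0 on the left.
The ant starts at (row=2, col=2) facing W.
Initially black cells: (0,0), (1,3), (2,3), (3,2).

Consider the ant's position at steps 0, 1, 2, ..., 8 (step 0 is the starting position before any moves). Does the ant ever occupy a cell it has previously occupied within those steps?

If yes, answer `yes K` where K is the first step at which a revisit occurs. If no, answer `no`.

Answer: yes 6

Derivation:
Step 1: on WHITE (2,2): turn R to N, flip to black, move to (1,2). |black|=5 — new cell
Step 2: on WHITE (1,2): turn R to E, flip to black, move to (1,3). |black|=6 — new cell
Step 3: on BLACK (1,3): turn L to N, flip to white, move to (0,3). |black|=5 — new cell
Step 4: on WHITE (0,3): turn R to E, flip to black, move to (0,4). |black|=6 — new cell
Step 5: on WHITE (0,4): turn R to S, flip to black, move to (1,4). |black|=7 — new cell
Step 6: on WHITE (1,4): turn R to W, flip to black, move to (1,3). |black|=8 — REVISIT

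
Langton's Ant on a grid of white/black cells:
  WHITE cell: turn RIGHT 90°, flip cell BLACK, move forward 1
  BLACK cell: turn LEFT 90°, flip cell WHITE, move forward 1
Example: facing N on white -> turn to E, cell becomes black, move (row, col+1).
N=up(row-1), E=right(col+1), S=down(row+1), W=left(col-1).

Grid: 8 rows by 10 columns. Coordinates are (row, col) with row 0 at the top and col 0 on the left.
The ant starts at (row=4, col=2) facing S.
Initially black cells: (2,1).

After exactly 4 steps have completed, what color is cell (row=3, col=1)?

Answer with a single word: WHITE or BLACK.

Answer: BLACK

Derivation:
Step 1: on WHITE (4,2): turn R to W, flip to black, move to (4,1). |black|=2
Step 2: on WHITE (4,1): turn R to N, flip to black, move to (3,1). |black|=3
Step 3: on WHITE (3,1): turn R to E, flip to black, move to (3,2). |black|=4
Step 4: on WHITE (3,2): turn R to S, flip to black, move to (4,2). |black|=5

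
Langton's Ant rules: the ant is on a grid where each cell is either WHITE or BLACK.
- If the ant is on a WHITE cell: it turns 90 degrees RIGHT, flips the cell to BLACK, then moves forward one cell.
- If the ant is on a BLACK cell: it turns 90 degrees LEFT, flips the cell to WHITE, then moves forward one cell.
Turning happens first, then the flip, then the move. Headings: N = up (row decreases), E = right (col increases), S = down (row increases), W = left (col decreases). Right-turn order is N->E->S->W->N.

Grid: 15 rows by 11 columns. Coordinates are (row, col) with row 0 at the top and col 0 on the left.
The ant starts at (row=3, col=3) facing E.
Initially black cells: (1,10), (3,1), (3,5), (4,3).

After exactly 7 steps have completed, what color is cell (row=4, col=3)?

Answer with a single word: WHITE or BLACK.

Answer: BLACK

Derivation:
Step 1: on WHITE (3,3): turn R to S, flip to black, move to (4,3). |black|=5
Step 2: on BLACK (4,3): turn L to E, flip to white, move to (4,4). |black|=4
Step 3: on WHITE (4,4): turn R to S, flip to black, move to (5,4). |black|=5
Step 4: on WHITE (5,4): turn R to W, flip to black, move to (5,3). |black|=6
Step 5: on WHITE (5,3): turn R to N, flip to black, move to (4,3). |black|=7
Step 6: on WHITE (4,3): turn R to E, flip to black, move to (4,4). |black|=8
Step 7: on BLACK (4,4): turn L to N, flip to white, move to (3,4). |black|=7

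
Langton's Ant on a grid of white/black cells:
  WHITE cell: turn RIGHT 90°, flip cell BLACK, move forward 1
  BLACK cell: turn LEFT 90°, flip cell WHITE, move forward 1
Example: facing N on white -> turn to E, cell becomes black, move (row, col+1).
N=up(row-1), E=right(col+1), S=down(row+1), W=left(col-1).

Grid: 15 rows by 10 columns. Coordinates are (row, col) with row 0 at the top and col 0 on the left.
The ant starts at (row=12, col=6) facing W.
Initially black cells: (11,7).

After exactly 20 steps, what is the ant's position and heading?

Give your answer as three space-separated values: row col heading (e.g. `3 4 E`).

Answer: 8 6 E

Derivation:
Step 1: on WHITE (12,6): turn R to N, flip to black, move to (11,6). |black|=2
Step 2: on WHITE (11,6): turn R to E, flip to black, move to (11,7). |black|=3
Step 3: on BLACK (11,7): turn L to N, flip to white, move to (10,7). |black|=2
Step 4: on WHITE (10,7): turn R to E, flip to black, move to (10,8). |black|=3
Step 5: on WHITE (10,8): turn R to S, flip to black, move to (11,8). |black|=4
Step 6: on WHITE (11,8): turn R to W, flip to black, move to (11,7). |black|=5
Step 7: on WHITE (11,7): turn R to N, flip to black, move to (10,7). |black|=6
Step 8: on BLACK (10,7): turn L to W, flip to white, move to (10,6). |black|=5
Step 9: on WHITE (10,6): turn R to N, flip to black, move to (9,6). |black|=6
Step 10: on WHITE (9,6): turn R to E, flip to black, move to (9,7). |black|=7
Step 11: on WHITE (9,7): turn R to S, flip to black, move to (10,7). |black|=8
Step 12: on WHITE (10,7): turn R to W, flip to black, move to (10,6). |black|=9
Step 13: on BLACK (10,6): turn L to S, flip to white, move to (11,6). |black|=8
Step 14: on BLACK (11,6): turn L to E, flip to white, move to (11,7). |black|=7
Step 15: on BLACK (11,7): turn L to N, flip to white, move to (10,7). |black|=6
Step 16: on BLACK (10,7): turn L to W, flip to white, move to (10,6). |black|=5
Step 17: on WHITE (10,6): turn R to N, flip to black, move to (9,6). |black|=6
Step 18: on BLACK (9,6): turn L to W, flip to white, move to (9,5). |black|=5
Step 19: on WHITE (9,5): turn R to N, flip to black, move to (8,5). |black|=6
Step 20: on WHITE (8,5): turn R to E, flip to black, move to (8,6). |black|=7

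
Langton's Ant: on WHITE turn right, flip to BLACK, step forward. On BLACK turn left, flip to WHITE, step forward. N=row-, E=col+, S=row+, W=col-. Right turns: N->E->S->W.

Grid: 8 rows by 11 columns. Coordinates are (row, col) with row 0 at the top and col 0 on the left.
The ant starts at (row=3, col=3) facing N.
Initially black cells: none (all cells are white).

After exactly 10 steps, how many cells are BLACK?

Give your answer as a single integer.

Answer: 6

Derivation:
Step 1: on WHITE (3,3): turn R to E, flip to black, move to (3,4). |black|=1
Step 2: on WHITE (3,4): turn R to S, flip to black, move to (4,4). |black|=2
Step 3: on WHITE (4,4): turn R to W, flip to black, move to (4,3). |black|=3
Step 4: on WHITE (4,3): turn R to N, flip to black, move to (3,3). |black|=4
Step 5: on BLACK (3,3): turn L to W, flip to white, move to (3,2). |black|=3
Step 6: on WHITE (3,2): turn R to N, flip to black, move to (2,2). |black|=4
Step 7: on WHITE (2,2): turn R to E, flip to black, move to (2,3). |black|=5
Step 8: on WHITE (2,3): turn R to S, flip to black, move to (3,3). |black|=6
Step 9: on WHITE (3,3): turn R to W, flip to black, move to (3,2). |black|=7
Step 10: on BLACK (3,2): turn L to S, flip to white, move to (4,2). |black|=6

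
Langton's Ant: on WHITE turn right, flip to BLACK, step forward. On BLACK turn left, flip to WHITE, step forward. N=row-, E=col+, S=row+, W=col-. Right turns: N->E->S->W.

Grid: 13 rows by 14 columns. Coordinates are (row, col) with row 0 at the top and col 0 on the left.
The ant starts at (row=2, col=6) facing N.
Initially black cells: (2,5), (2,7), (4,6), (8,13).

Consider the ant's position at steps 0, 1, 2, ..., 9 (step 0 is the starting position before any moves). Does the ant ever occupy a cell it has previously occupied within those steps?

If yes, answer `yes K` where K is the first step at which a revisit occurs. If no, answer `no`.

Step 1: on WHITE (2,6): turn R to E, flip to black, move to (2,7). |black|=5 — new cell
Step 2: on BLACK (2,7): turn L to N, flip to white, move to (1,7). |black|=4 — new cell
Step 3: on WHITE (1,7): turn R to E, flip to black, move to (1,8). |black|=5 — new cell
Step 4: on WHITE (1,8): turn R to S, flip to black, move to (2,8). |black|=6 — new cell
Step 5: on WHITE (2,8): turn R to W, flip to black, move to (2,7). |black|=7 — REVISIT

Answer: yes 5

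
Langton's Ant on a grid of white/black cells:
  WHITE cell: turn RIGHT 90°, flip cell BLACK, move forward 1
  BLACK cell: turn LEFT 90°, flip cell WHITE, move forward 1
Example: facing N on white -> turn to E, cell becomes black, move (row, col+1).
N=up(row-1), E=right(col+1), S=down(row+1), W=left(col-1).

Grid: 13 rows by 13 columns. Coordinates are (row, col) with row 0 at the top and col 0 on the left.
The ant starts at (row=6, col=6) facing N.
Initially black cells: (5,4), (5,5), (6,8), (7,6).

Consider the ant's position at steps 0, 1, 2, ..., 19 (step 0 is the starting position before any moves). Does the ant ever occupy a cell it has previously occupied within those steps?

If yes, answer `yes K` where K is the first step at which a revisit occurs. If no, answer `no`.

Answer: yes 7

Derivation:
Step 1: on WHITE (6,6): turn R to E, flip to black, move to (6,7). |black|=5 — new cell
Step 2: on WHITE (6,7): turn R to S, flip to black, move to (7,7). |black|=6 — new cell
Step 3: on WHITE (7,7): turn R to W, flip to black, move to (7,6). |black|=7 — new cell
Step 4: on BLACK (7,6): turn L to S, flip to white, move to (8,6). |black|=6 — new cell
Step 5: on WHITE (8,6): turn R to W, flip to black, move to (8,5). |black|=7 — new cell
Step 6: on WHITE (8,5): turn R to N, flip to black, move to (7,5). |black|=8 — new cell
Step 7: on WHITE (7,5): turn R to E, flip to black, move to (7,6). |black|=9 — REVISIT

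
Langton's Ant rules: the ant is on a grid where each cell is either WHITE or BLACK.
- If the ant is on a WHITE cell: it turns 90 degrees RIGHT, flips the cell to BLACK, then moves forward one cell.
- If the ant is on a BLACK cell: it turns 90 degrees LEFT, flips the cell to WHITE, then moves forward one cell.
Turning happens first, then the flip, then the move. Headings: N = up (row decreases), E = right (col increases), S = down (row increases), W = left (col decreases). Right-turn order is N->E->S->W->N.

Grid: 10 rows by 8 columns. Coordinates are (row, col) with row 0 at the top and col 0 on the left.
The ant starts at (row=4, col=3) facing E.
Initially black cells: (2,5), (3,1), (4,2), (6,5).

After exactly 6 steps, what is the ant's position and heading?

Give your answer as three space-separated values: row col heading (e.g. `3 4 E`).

Answer: 3 0 W

Derivation:
Step 1: on WHITE (4,3): turn R to S, flip to black, move to (5,3). |black|=5
Step 2: on WHITE (5,3): turn R to W, flip to black, move to (5,2). |black|=6
Step 3: on WHITE (5,2): turn R to N, flip to black, move to (4,2). |black|=7
Step 4: on BLACK (4,2): turn L to W, flip to white, move to (4,1). |black|=6
Step 5: on WHITE (4,1): turn R to N, flip to black, move to (3,1). |black|=7
Step 6: on BLACK (3,1): turn L to W, flip to white, move to (3,0). |black|=6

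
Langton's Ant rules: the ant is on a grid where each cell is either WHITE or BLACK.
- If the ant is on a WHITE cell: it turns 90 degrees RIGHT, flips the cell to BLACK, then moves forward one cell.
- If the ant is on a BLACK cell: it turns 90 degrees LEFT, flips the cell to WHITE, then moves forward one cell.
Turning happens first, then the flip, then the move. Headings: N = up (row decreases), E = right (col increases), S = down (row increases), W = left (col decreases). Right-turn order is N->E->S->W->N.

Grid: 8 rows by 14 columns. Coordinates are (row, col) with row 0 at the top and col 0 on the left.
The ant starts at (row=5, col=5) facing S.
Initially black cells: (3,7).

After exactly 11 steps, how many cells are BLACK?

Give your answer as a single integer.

Step 1: on WHITE (5,5): turn R to W, flip to black, move to (5,4). |black|=2
Step 2: on WHITE (5,4): turn R to N, flip to black, move to (4,4). |black|=3
Step 3: on WHITE (4,4): turn R to E, flip to black, move to (4,5). |black|=4
Step 4: on WHITE (4,5): turn R to S, flip to black, move to (5,5). |black|=5
Step 5: on BLACK (5,5): turn L to E, flip to white, move to (5,6). |black|=4
Step 6: on WHITE (5,6): turn R to S, flip to black, move to (6,6). |black|=5
Step 7: on WHITE (6,6): turn R to W, flip to black, move to (6,5). |black|=6
Step 8: on WHITE (6,5): turn R to N, flip to black, move to (5,5). |black|=7
Step 9: on WHITE (5,5): turn R to E, flip to black, move to (5,6). |black|=8
Step 10: on BLACK (5,6): turn L to N, flip to white, move to (4,6). |black|=7
Step 11: on WHITE (4,6): turn R to E, flip to black, move to (4,7). |black|=8

Answer: 8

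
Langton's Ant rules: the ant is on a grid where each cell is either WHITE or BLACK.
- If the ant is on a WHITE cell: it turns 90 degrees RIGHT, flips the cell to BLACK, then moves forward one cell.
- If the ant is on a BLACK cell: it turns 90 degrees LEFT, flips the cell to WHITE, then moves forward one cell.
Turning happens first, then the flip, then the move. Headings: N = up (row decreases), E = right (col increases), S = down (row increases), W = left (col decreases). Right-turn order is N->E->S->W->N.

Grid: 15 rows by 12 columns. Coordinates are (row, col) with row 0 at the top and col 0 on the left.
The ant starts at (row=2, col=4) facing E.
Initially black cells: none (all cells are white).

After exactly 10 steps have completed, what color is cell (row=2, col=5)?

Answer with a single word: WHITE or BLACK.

Answer: BLACK

Derivation:
Step 1: on WHITE (2,4): turn R to S, flip to black, move to (3,4). |black|=1
Step 2: on WHITE (3,4): turn R to W, flip to black, move to (3,3). |black|=2
Step 3: on WHITE (3,3): turn R to N, flip to black, move to (2,3). |black|=3
Step 4: on WHITE (2,3): turn R to E, flip to black, move to (2,4). |black|=4
Step 5: on BLACK (2,4): turn L to N, flip to white, move to (1,4). |black|=3
Step 6: on WHITE (1,4): turn R to E, flip to black, move to (1,5). |black|=4
Step 7: on WHITE (1,5): turn R to S, flip to black, move to (2,5). |black|=5
Step 8: on WHITE (2,5): turn R to W, flip to black, move to (2,4). |black|=6
Step 9: on WHITE (2,4): turn R to N, flip to black, move to (1,4). |black|=7
Step 10: on BLACK (1,4): turn L to W, flip to white, move to (1,3). |black|=6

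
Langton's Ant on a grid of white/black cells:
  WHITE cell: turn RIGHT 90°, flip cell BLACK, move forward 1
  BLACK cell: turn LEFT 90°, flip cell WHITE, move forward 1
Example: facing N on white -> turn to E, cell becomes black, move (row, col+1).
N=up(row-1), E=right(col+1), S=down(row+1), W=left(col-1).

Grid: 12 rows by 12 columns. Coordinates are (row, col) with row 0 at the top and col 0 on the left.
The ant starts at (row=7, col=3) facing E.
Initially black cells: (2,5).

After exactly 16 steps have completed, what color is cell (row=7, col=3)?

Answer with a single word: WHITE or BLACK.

Answer: BLACK

Derivation:
Step 1: on WHITE (7,3): turn R to S, flip to black, move to (8,3). |black|=2
Step 2: on WHITE (8,3): turn R to W, flip to black, move to (8,2). |black|=3
Step 3: on WHITE (8,2): turn R to N, flip to black, move to (7,2). |black|=4
Step 4: on WHITE (7,2): turn R to E, flip to black, move to (7,3). |black|=5
Step 5: on BLACK (7,3): turn L to N, flip to white, move to (6,3). |black|=4
Step 6: on WHITE (6,3): turn R to E, flip to black, move to (6,4). |black|=5
Step 7: on WHITE (6,4): turn R to S, flip to black, move to (7,4). |black|=6
Step 8: on WHITE (7,4): turn R to W, flip to black, move to (7,3). |black|=7
Step 9: on WHITE (7,3): turn R to N, flip to black, move to (6,3). |black|=8
Step 10: on BLACK (6,3): turn L to W, flip to white, move to (6,2). |black|=7
Step 11: on WHITE (6,2): turn R to N, flip to black, move to (5,2). |black|=8
Step 12: on WHITE (5,2): turn R to E, flip to black, move to (5,3). |black|=9
Step 13: on WHITE (5,3): turn R to S, flip to black, move to (6,3). |black|=10
Step 14: on WHITE (6,3): turn R to W, flip to black, move to (6,2). |black|=11
Step 15: on BLACK (6,2): turn L to S, flip to white, move to (7,2). |black|=10
Step 16: on BLACK (7,2): turn L to E, flip to white, move to (7,3). |black|=9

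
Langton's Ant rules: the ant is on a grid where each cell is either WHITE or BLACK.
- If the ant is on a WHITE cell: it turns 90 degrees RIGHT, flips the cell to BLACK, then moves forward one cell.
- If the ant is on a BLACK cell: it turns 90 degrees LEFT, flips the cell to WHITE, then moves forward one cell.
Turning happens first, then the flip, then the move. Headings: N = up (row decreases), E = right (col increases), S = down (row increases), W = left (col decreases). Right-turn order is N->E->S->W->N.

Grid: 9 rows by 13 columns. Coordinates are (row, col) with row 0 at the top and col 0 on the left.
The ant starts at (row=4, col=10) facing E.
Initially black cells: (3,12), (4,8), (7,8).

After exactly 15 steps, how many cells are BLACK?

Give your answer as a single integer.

Answer: 12

Derivation:
Step 1: on WHITE (4,10): turn R to S, flip to black, move to (5,10). |black|=4
Step 2: on WHITE (5,10): turn R to W, flip to black, move to (5,9). |black|=5
Step 3: on WHITE (5,9): turn R to N, flip to black, move to (4,9). |black|=6
Step 4: on WHITE (4,9): turn R to E, flip to black, move to (4,10). |black|=7
Step 5: on BLACK (4,10): turn L to N, flip to white, move to (3,10). |black|=6
Step 6: on WHITE (3,10): turn R to E, flip to black, move to (3,11). |black|=7
Step 7: on WHITE (3,11): turn R to S, flip to black, move to (4,11). |black|=8
Step 8: on WHITE (4,11): turn R to W, flip to black, move to (4,10). |black|=9
Step 9: on WHITE (4,10): turn R to N, flip to black, move to (3,10). |black|=10
Step 10: on BLACK (3,10): turn L to W, flip to white, move to (3,9). |black|=9
Step 11: on WHITE (3,9): turn R to N, flip to black, move to (2,9). |black|=10
Step 12: on WHITE (2,9): turn R to E, flip to black, move to (2,10). |black|=11
Step 13: on WHITE (2,10): turn R to S, flip to black, move to (3,10). |black|=12
Step 14: on WHITE (3,10): turn R to W, flip to black, move to (3,9). |black|=13
Step 15: on BLACK (3,9): turn L to S, flip to white, move to (4,9). |black|=12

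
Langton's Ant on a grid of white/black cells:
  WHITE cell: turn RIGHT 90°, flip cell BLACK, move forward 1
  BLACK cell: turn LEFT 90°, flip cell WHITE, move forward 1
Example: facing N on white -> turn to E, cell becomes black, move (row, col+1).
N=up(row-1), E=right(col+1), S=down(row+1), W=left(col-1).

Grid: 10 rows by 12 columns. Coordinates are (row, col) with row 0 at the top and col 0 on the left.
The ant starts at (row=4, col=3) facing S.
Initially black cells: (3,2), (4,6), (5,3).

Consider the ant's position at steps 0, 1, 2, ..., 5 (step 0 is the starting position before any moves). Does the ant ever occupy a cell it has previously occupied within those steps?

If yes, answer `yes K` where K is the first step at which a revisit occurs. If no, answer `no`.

Answer: no

Derivation:
Step 1: on WHITE (4,3): turn R to W, flip to black, move to (4,2). |black|=4 — new cell
Step 2: on WHITE (4,2): turn R to N, flip to black, move to (3,2). |black|=5 — new cell
Step 3: on BLACK (3,2): turn L to W, flip to white, move to (3,1). |black|=4 — new cell
Step 4: on WHITE (3,1): turn R to N, flip to black, move to (2,1). |black|=5 — new cell
Step 5: on WHITE (2,1): turn R to E, flip to black, move to (2,2). |black|=6 — new cell
No revisit within 5 steps.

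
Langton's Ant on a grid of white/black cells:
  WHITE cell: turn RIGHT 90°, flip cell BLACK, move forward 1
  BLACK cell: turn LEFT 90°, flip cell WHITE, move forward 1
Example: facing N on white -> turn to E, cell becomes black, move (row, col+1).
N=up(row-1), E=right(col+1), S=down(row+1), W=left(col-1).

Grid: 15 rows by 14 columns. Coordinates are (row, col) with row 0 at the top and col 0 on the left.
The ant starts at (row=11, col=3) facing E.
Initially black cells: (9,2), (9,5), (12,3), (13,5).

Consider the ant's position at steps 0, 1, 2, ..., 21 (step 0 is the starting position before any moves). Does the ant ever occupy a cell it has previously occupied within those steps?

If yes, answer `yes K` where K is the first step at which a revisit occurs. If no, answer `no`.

Step 1: on WHITE (11,3): turn R to S, flip to black, move to (12,3). |black|=5 — new cell
Step 2: on BLACK (12,3): turn L to E, flip to white, move to (12,4). |black|=4 — new cell
Step 3: on WHITE (12,4): turn R to S, flip to black, move to (13,4). |black|=5 — new cell
Step 4: on WHITE (13,4): turn R to W, flip to black, move to (13,3). |black|=6 — new cell
Step 5: on WHITE (13,3): turn R to N, flip to black, move to (12,3). |black|=7 — REVISIT

Answer: yes 5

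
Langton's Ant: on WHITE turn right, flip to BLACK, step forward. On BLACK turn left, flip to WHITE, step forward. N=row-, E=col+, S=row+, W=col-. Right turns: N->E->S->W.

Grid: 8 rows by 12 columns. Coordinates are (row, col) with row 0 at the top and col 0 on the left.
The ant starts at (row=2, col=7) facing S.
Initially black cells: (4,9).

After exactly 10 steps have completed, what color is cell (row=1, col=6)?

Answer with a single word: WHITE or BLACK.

Answer: BLACK

Derivation:
Step 1: on WHITE (2,7): turn R to W, flip to black, move to (2,6). |black|=2
Step 2: on WHITE (2,6): turn R to N, flip to black, move to (1,6). |black|=3
Step 3: on WHITE (1,6): turn R to E, flip to black, move to (1,7). |black|=4
Step 4: on WHITE (1,7): turn R to S, flip to black, move to (2,7). |black|=5
Step 5: on BLACK (2,7): turn L to E, flip to white, move to (2,8). |black|=4
Step 6: on WHITE (2,8): turn R to S, flip to black, move to (3,8). |black|=5
Step 7: on WHITE (3,8): turn R to W, flip to black, move to (3,7). |black|=6
Step 8: on WHITE (3,7): turn R to N, flip to black, move to (2,7). |black|=7
Step 9: on WHITE (2,7): turn R to E, flip to black, move to (2,8). |black|=8
Step 10: on BLACK (2,8): turn L to N, flip to white, move to (1,8). |black|=7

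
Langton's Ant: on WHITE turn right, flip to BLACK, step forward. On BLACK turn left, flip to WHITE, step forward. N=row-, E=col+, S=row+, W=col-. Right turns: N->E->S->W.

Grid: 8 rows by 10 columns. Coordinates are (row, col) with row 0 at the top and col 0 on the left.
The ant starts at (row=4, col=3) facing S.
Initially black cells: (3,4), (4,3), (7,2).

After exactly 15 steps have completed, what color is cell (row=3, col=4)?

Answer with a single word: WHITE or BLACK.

Answer: BLACK

Derivation:
Step 1: on BLACK (4,3): turn L to E, flip to white, move to (4,4). |black|=2
Step 2: on WHITE (4,4): turn R to S, flip to black, move to (5,4). |black|=3
Step 3: on WHITE (5,4): turn R to W, flip to black, move to (5,3). |black|=4
Step 4: on WHITE (5,3): turn R to N, flip to black, move to (4,3). |black|=5
Step 5: on WHITE (4,3): turn R to E, flip to black, move to (4,4). |black|=6
Step 6: on BLACK (4,4): turn L to N, flip to white, move to (3,4). |black|=5
Step 7: on BLACK (3,4): turn L to W, flip to white, move to (3,3). |black|=4
Step 8: on WHITE (3,3): turn R to N, flip to black, move to (2,3). |black|=5
Step 9: on WHITE (2,3): turn R to E, flip to black, move to (2,4). |black|=6
Step 10: on WHITE (2,4): turn R to S, flip to black, move to (3,4). |black|=7
Step 11: on WHITE (3,4): turn R to W, flip to black, move to (3,3). |black|=8
Step 12: on BLACK (3,3): turn L to S, flip to white, move to (4,3). |black|=7
Step 13: on BLACK (4,3): turn L to E, flip to white, move to (4,4). |black|=6
Step 14: on WHITE (4,4): turn R to S, flip to black, move to (5,4). |black|=7
Step 15: on BLACK (5,4): turn L to E, flip to white, move to (5,5). |black|=6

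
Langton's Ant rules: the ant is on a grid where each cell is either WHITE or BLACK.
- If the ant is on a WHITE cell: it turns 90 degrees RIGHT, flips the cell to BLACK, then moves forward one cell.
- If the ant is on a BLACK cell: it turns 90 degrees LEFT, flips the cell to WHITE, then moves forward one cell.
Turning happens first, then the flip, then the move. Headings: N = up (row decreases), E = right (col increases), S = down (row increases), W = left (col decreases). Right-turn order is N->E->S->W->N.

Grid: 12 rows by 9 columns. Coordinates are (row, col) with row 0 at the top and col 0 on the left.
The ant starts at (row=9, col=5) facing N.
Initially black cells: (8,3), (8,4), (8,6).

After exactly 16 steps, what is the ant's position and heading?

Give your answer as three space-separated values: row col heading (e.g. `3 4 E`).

Answer: 9 5 S

Derivation:
Step 1: on WHITE (9,5): turn R to E, flip to black, move to (9,6). |black|=4
Step 2: on WHITE (9,6): turn R to S, flip to black, move to (10,6). |black|=5
Step 3: on WHITE (10,6): turn R to W, flip to black, move to (10,5). |black|=6
Step 4: on WHITE (10,5): turn R to N, flip to black, move to (9,5). |black|=7
Step 5: on BLACK (9,5): turn L to W, flip to white, move to (9,4). |black|=6
Step 6: on WHITE (9,4): turn R to N, flip to black, move to (8,4). |black|=7
Step 7: on BLACK (8,4): turn L to W, flip to white, move to (8,3). |black|=6
Step 8: on BLACK (8,3): turn L to S, flip to white, move to (9,3). |black|=5
Step 9: on WHITE (9,3): turn R to W, flip to black, move to (9,2). |black|=6
Step 10: on WHITE (9,2): turn R to N, flip to black, move to (8,2). |black|=7
Step 11: on WHITE (8,2): turn R to E, flip to black, move to (8,3). |black|=8
Step 12: on WHITE (8,3): turn R to S, flip to black, move to (9,3). |black|=9
Step 13: on BLACK (9,3): turn L to E, flip to white, move to (9,4). |black|=8
Step 14: on BLACK (9,4): turn L to N, flip to white, move to (8,4). |black|=7
Step 15: on WHITE (8,4): turn R to E, flip to black, move to (8,5). |black|=8
Step 16: on WHITE (8,5): turn R to S, flip to black, move to (9,5). |black|=9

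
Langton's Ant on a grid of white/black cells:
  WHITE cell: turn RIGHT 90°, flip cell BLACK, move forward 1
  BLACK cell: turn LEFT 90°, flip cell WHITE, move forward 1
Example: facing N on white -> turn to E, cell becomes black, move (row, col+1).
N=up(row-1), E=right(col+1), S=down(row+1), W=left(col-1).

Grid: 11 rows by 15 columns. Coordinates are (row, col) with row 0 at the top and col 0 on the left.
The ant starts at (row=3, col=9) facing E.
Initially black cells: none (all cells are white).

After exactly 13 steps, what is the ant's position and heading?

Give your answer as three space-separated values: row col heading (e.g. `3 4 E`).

Answer: 2 9 S

Derivation:
Step 1: on WHITE (3,9): turn R to S, flip to black, move to (4,9). |black|=1
Step 2: on WHITE (4,9): turn R to W, flip to black, move to (4,8). |black|=2
Step 3: on WHITE (4,8): turn R to N, flip to black, move to (3,8). |black|=3
Step 4: on WHITE (3,8): turn R to E, flip to black, move to (3,9). |black|=4
Step 5: on BLACK (3,9): turn L to N, flip to white, move to (2,9). |black|=3
Step 6: on WHITE (2,9): turn R to E, flip to black, move to (2,10). |black|=4
Step 7: on WHITE (2,10): turn R to S, flip to black, move to (3,10). |black|=5
Step 8: on WHITE (3,10): turn R to W, flip to black, move to (3,9). |black|=6
Step 9: on WHITE (3,9): turn R to N, flip to black, move to (2,9). |black|=7
Step 10: on BLACK (2,9): turn L to W, flip to white, move to (2,8). |black|=6
Step 11: on WHITE (2,8): turn R to N, flip to black, move to (1,8). |black|=7
Step 12: on WHITE (1,8): turn R to E, flip to black, move to (1,9). |black|=8
Step 13: on WHITE (1,9): turn R to S, flip to black, move to (2,9). |black|=9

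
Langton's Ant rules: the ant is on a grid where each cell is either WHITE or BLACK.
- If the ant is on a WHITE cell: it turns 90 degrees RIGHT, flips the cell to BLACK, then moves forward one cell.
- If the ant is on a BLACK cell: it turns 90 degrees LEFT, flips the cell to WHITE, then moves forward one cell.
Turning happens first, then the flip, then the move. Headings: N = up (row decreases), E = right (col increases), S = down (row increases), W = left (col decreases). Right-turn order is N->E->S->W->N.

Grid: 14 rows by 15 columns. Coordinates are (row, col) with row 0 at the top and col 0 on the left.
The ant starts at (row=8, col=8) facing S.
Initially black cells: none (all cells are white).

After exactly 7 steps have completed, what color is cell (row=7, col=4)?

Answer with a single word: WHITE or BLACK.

Answer: WHITE

Derivation:
Step 1: on WHITE (8,8): turn R to W, flip to black, move to (8,7). |black|=1
Step 2: on WHITE (8,7): turn R to N, flip to black, move to (7,7). |black|=2
Step 3: on WHITE (7,7): turn R to E, flip to black, move to (7,8). |black|=3
Step 4: on WHITE (7,8): turn R to S, flip to black, move to (8,8). |black|=4
Step 5: on BLACK (8,8): turn L to E, flip to white, move to (8,9). |black|=3
Step 6: on WHITE (8,9): turn R to S, flip to black, move to (9,9). |black|=4
Step 7: on WHITE (9,9): turn R to W, flip to black, move to (9,8). |black|=5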